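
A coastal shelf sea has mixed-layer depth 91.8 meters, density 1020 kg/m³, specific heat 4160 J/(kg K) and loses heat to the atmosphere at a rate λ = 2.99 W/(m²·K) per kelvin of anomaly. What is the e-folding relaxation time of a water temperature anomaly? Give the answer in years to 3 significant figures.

4.13 years

Areal heat capacity C = ρ c_p D = 1020 × 4160 × 91.8 = 3.90×10^8 J m⁻² K⁻¹.
Relaxation time τ = C / λ = 3.90×10^8 / 2.99 = 1.30×10^8 s.
In years: 1.30×10^8 s / (3.156×10^7 s/year) = 4.13 years.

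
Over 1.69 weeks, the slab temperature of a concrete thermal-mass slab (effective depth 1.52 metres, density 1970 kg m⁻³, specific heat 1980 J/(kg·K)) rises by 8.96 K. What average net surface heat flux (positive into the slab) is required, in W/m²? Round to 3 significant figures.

52.0

Areal heat capacity C = ρ c_p D = 1970 × 1980 × 1.52 = 5.93×10^6 J/(m²·K).
Required heat per unit area: Q = C ΔT = 5.93×10^6 × 8.96 = 5.31×10^7 J/m².
Flux F = Q / Δt = 5.31×10^7 / 1.02×10^6 s = 52.0 W/m².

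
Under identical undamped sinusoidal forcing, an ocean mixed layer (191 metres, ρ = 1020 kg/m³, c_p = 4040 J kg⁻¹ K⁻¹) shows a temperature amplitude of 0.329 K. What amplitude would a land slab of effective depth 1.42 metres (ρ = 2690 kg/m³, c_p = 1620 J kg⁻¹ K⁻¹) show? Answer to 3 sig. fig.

41.8 K

C_ocean = 7.87×10^8 J/(m²·K); C_land = 6.19×10^6 J/(m²·K).
A ∝ 1/C ⇒ A_land = A_ocean × C_ocean/C_land = 0.329 × 127 = 41.8 K.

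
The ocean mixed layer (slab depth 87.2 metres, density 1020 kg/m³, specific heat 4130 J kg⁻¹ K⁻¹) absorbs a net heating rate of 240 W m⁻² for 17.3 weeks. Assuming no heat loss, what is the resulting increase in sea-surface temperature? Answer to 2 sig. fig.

6.8 K

Areal heat capacity C = ρ c_p D = 1020 × 4130 × 87.2 = 3.67×10^8 J m⁻² K⁻¹.
Net heat input Q = F Δt = 240 × (17.3 weeks × 6.048×10^5 s/week) = 2.51×10^9 J/m².
ΔT = Q / C = 2.51×10^9 / 3.67×10^8 = 6.84 K.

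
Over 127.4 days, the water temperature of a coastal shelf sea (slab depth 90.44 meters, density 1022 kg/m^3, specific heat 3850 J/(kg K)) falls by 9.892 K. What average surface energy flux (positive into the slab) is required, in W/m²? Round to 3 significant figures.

Areal heat capacity C = ρ c_p D = 1022 × 3850 × 90.44 = 3.56×10^8 J m⁻² K⁻¹.
Required heat per unit area: Q = C ΔT = 3.56×10^8 × -9.892 = -3.52×10^9 J/m².
Flux F = Q / Δt = -3.52×10^9 / 1.10×10^7 s = -320 W/m².

-320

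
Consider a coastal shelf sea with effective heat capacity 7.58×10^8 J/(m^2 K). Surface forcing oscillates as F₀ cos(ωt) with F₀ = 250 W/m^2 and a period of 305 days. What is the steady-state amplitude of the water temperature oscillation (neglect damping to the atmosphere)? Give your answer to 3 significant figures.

Areal heat capacity C = 7.58×10^8 J/(m^2 K) (given).
Angular frequency ω = 2π / T = 2π / 2.64×10^7 s = 2.38×10^-7 s⁻¹.
Cω = 7.58×10^8 × 2.38×10^-7 = 181 W/(m²·K).
Amplitude A = F₀ / (Cω) = 250 / 181 = 1.38 K.

1.38 K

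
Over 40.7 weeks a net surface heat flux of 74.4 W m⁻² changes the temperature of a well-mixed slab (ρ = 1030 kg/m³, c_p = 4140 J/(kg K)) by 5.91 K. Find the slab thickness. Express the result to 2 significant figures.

73 m

Heat input Q = F Δt = 74.4 × 2.46×10^7 s = 1.83×10^9 J/m².
Required areal heat capacity C = Q / ΔT = 3.10×10^8 J/(m²·K).
Depth D = C / (ρ c_p) = 3.10×10^8 / (1030 × 4140) = 72.7 m.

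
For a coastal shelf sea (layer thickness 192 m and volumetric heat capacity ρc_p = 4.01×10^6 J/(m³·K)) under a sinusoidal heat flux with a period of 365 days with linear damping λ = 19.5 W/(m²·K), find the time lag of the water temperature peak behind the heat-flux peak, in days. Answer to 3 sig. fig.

83.9 days

Areal heat capacity C = ρc_p × D = 4.01×10^6 × 192 = 7.70×10^8 J m⁻² K⁻¹.
ω = 2π / 3.15×10^7 s = 1.99×10^-7 s⁻¹.
Phase lag φ = arctan(Cω/λ) = arctan(153/19.5) = 1.44 rad.
Time lag = φ / ω = 1.44 / 1.99×10^-7 = 7.25×10^6 s = 83.9 days.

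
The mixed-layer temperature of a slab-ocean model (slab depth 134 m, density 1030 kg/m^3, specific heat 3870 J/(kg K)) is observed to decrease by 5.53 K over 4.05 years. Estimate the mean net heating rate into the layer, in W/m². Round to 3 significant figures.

Areal heat capacity C = ρ c_p D = 1030 × 3870 × 134 = 5.34×10^8 J m⁻² K⁻¹.
Required heat per unit area: Q = C ΔT = 5.34×10^8 × -5.53 = -2.95×10^9 J/m².
Flux F = Q / Δt = -2.95×10^9 / 1.28×10^8 s = -23.1 W/m².

-23.1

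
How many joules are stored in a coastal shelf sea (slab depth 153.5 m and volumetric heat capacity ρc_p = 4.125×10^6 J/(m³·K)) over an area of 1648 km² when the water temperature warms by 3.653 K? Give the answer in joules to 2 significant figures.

Areal heat capacity C = ρc_p × D = 4.125×10^6 × 153.5 = 6.33×10^8 J m⁻² K⁻¹.
Heat per unit area: q = C ΔT = 6.33×10^8 × 3.653 = 2.31×10^9 J/m².
Total heat: Q = q × A = 2.31×10^9 × (1648 × 10⁶ m²) = 3.81×10^18 J.

3.8×10^18 J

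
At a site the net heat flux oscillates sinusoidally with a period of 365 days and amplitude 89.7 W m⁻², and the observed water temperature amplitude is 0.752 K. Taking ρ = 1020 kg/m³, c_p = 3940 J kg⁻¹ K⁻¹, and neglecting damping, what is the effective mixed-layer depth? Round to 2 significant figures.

150 m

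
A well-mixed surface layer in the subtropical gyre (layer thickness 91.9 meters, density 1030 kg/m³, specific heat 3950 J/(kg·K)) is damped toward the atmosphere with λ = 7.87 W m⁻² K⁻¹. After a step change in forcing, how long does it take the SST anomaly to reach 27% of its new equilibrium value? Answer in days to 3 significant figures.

Areal heat capacity C = ρ c_p D = 1030 × 3950 × 91.9 = 3.74×10^8 J m⁻² K⁻¹.
τ = C / λ = 3.74×10^8 / 7.87 = 4.75×10^7 s.
Fraction reached: 1 − e^(−t/τ) = 0.27 ⇒ t = −τ ln(1 − 0.27) = τ × 0.315.
t = 1.50×10^7 s = 173 days.

173 days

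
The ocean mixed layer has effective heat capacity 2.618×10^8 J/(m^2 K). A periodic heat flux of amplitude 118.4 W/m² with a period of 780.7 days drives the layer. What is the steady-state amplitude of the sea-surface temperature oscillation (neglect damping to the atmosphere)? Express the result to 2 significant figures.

4.9 K

Areal heat capacity C = 2.618×10^8 J/(m^2 K) (given).
Angular frequency ω = 2π / T = 2π / 6.75×10^7 s = 9.31×10^-8 s⁻¹.
Cω = 2.62×10^8 × 9.31×10^-8 = 24.4 W/(m²·K).
Amplitude A = F₀ / (Cω) = 118.4 / 24.4 = 4.86 K.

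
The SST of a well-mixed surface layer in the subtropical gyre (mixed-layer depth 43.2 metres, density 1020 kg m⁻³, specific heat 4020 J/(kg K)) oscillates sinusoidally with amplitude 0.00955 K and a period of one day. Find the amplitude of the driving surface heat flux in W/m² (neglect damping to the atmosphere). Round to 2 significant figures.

120

Areal heat capacity C = ρ c_p D = 1020 × 4020 × 43.2 = 1.77×10^8 J/(m²·K).
ω = 2π / 86400 s = 7.27×10^-5 s⁻¹.
Cω = 1.77×10^8 × 7.27×10^-5 = 12900 W/(m²·K).
F₀ = A × Cω = 0.00955 × 12900 = 123 W/m².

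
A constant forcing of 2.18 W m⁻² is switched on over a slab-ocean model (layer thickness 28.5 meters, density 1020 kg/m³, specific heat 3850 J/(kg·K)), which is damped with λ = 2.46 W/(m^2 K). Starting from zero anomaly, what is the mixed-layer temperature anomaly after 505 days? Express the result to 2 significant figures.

0.55 K

Areal heat capacity C = ρ c_p D = 1020 × 3850 × 28.5 = 1.12×10^8 J/(m^2 K).
τ = C / λ = 1.12×10^8 / 2.46 = 4.55×10^7 s.
Equilibrium anomaly ΔT_eq = F / λ = 2.18 / 2.46 = 0.886 K.
t = 505 days = 4.36×10^7 s, so t/τ = 0.959.
ΔT(t) = ΔT_eq (1 − e^(−t/τ)) = 0.886 × (1 − e^−0.959) = 0.547 K.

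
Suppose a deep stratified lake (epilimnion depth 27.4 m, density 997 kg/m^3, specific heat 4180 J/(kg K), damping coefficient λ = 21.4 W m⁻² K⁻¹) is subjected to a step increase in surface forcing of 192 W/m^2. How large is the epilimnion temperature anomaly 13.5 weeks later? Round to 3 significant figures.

Areal heat capacity C = ρ c_p D = 997 × 4180 × 27.4 = 1.14×10^8 J/(m^2 K).
τ = C / λ = 1.14×10^8 / 21.4 = 5.34×10^6 s.
Equilibrium anomaly ΔT_eq = F / λ = 192 / 21.4 = 8.97 K.
t = 13.5 weeks = 8.16×10^6 s, so t/τ = 1.53.
ΔT(t) = ΔT_eq (1 − e^(−t/τ)) = 8.97 × (1 − e^−1.53) = 7.03 K.

7.03 K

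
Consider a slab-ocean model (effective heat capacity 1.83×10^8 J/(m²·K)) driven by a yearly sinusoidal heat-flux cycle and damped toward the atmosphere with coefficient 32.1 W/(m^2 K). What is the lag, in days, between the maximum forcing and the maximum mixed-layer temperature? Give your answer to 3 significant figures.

49.3 days

Areal heat capacity C = 1.83×10^8 J/(m²·K) (given).
ω = 2π / 3.15×10^7 s = 1.99×10^-7 s⁻¹.
Phase lag φ = arctan(Cω/λ) = arctan(36.5/32.1) = 0.849 rad.
Time lag = φ / ω = 0.849 / 1.99×10^-7 = 4.26×10^6 s = 49.3 days.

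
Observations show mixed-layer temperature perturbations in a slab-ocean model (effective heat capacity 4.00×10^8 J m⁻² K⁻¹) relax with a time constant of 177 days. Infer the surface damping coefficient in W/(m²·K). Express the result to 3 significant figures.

Areal heat capacity C = 4.00×10^8 J m⁻² K⁻¹ (given).
τ = 177 days = 1.53×10^7 s.
λ = C / τ = 4.00×10^8 / 1.53×10^7 = 26.2 W/(m²·K).

26.2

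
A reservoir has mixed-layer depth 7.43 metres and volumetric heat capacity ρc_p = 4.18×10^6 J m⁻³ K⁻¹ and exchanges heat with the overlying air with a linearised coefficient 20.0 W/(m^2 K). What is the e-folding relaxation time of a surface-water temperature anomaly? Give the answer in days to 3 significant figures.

18.0 days

Areal heat capacity C = ρc_p × D = 4.18×10^6 × 7.43 = 3.11×10^7 J/(m^2 K).
Relaxation time τ = C / λ = 3.11×10^7 / 20.0 = 1.55×10^6 s.
In days: 1.55×10^6 s / (86400 s/day) = 18.0 days.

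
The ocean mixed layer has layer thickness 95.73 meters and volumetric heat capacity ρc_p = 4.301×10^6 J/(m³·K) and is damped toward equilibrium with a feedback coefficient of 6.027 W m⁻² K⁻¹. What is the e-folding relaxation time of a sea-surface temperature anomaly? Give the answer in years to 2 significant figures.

2.2 years

Areal heat capacity C = ρc_p × D = 4.301×10^6 × 95.73 = 4.12×10^8 J m⁻² K⁻¹.
Relaxation time τ = C / λ = 4.12×10^8 / 6.027 = 6.83×10^7 s.
In years: 6.83×10^7 s / (3.156×10^7 s/year) = 2.16 years.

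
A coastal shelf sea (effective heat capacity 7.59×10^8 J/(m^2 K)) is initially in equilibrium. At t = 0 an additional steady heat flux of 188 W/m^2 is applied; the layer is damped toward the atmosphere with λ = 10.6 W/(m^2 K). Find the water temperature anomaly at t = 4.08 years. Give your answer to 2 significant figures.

15 K

Areal heat capacity C = 7.59×10^8 J/(m^2 K) (given).
τ = C / λ = 7.59×10^8 / 10.6 = 7.16×10^7 s.
Equilibrium anomaly ΔT_eq = F / λ = 188 / 10.6 = 17.7 K.
t = 4.08 years = 1.29×10^8 s, so t/τ = 1.80.
ΔT(t) = ΔT_eq (1 − e^(−t/τ)) = 17.7 × (1 − e^−1.80) = 14.8 K.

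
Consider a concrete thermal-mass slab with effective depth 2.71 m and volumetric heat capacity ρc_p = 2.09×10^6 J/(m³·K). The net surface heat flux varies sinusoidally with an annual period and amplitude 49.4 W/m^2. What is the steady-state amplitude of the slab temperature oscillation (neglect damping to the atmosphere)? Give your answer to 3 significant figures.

Areal heat capacity C = ρc_p × D = 2.09×10^6 × 2.71 = 5.66×10^6 J/(m²·K).
Angular frequency ω = 2π / T = 2π / 3.15×10^7 s = 1.99×10^-7 s⁻¹.
Cω = 5.66×10^6 × 1.99×10^-7 = 1.13 W/(m²·K).
Amplitude A = F₀ / (Cω) = 49.4 / 1.13 = 43.8 K.

43.8 K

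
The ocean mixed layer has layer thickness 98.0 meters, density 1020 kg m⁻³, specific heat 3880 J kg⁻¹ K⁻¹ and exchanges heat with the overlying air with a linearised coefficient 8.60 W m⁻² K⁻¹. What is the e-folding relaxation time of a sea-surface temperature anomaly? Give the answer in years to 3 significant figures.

1.43 years

Areal heat capacity C = ρ c_p D = 1020 × 3880 × 98.0 = 3.88×10^8 J m⁻² K⁻¹.
Relaxation time τ = C / λ = 3.88×10^8 / 8.60 = 4.51×10^7 s.
In years: 4.51×10^7 s / (3.156×10^7 s/year) = 1.43 years.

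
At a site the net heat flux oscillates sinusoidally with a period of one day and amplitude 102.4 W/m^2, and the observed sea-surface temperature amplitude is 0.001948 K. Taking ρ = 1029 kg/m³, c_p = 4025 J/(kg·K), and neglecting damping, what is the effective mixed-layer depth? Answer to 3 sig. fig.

175 m

ω = 2π / 86400 s = 7.27×10^-5 s⁻¹.
Required C = F₀ / (A ω) = 102.4 / (0.001948 × 7.27×10^-5) = 7.23×10^8 J/(m²·K).
D = C / (ρ c_p) = 7.23×10^8 / (1029 × 4025) = 175 m.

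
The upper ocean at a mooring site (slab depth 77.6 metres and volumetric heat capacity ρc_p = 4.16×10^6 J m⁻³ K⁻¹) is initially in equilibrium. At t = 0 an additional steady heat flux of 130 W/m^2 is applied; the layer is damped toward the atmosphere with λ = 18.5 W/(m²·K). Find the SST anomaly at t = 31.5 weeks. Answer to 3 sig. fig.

Areal heat capacity C = ρc_p × D = 4.16×10^6 × 77.6 = 3.23×10^8 J m⁻² K⁻¹.
τ = C / λ = 3.23×10^8 / 18.5 = 1.74×10^7 s.
Equilibrium anomaly ΔT_eq = F / λ = 130 / 18.5 = 7.03 K.
t = 31.5 weeks = 1.91×10^7 s, so t/τ = 1.09.
ΔT(t) = ΔT_eq (1 − e^(−t/τ)) = 7.03 × (1 − e^−1.09) = 4.67 K.

4.67 K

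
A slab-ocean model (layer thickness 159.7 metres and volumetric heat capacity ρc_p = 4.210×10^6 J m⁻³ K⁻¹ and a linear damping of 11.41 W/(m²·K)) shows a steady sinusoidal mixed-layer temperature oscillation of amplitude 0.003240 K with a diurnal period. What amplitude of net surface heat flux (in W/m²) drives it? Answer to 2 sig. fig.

160

Areal heat capacity C = ρc_p × D = 4.210×10^6 × 159.7 = 6.72×10^8 J/(m^2 K).
ω = 2π / 86400 s = 7.27×10^-5 s⁻¹.
√((Cω)² + λ²) = √((48900)² + 11.41²) = 48900 W/(m²·K).
F₀ = A × √((Cω)²+λ²) = 0.003240 × 48900 = 158 W/m².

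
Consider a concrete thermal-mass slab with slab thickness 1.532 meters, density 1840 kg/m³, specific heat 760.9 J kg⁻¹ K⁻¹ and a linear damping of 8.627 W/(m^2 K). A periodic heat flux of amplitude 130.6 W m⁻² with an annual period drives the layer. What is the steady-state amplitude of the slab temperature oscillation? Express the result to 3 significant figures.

15.1 K

Areal heat capacity C = ρ c_p D = 1840 × 760.9 × 1.532 = 2.14×10^6 J/(m²·K).
Angular frequency ω = 2π / T = 2π / 3.15×10^7 s = 1.99×10^-7 s⁻¹.
√((Cω)² + λ²) = √((0.427)² + 8.627²) = 8.64 W/(m²·K).
Amplitude A = F₀ / √((Cω)²+λ²) = 130.6 / 8.64 = 15.1 K.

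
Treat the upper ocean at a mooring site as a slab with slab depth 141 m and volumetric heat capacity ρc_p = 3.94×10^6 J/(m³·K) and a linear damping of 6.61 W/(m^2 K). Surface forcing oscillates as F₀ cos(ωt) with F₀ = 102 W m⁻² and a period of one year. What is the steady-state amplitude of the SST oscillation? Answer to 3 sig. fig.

0.920 K

Areal heat capacity C = ρc_p × D = 3.94×10^6 × 141 = 5.56×10^8 J m⁻² K⁻¹.
Angular frequency ω = 2π / T = 2π / 3.15×10^7 s = 1.99×10^-7 s⁻¹.
√((Cω)² + λ²) = √((111)² + 6.61²) = 111 W/(m²·K).
Amplitude A = F₀ / √((Cω)²+λ²) = 102 / 111 = 0.920 K.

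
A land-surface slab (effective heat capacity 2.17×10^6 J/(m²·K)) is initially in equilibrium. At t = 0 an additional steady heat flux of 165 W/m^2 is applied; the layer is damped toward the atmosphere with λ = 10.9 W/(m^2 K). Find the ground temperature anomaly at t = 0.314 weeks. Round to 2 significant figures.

Areal heat capacity C = 2.17×10^6 J/(m²·K) (given).
τ = C / λ = 2.17×10^6 / 10.9 = 1.99×10^5 s.
Equilibrium anomaly ΔT_eq = F / λ = 165 / 10.9 = 15.1 K.
t = 0.314 weeks = 1.90×10^5 s, so t/τ = 0.954.
ΔT(t) = ΔT_eq (1 − e^(−t/τ)) = 15.1 × (1 − e^−0.954) = 9.31 K.

9.3 K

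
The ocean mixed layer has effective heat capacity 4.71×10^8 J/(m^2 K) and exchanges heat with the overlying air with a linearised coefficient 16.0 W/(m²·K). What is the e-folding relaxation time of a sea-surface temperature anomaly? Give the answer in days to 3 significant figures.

Areal heat capacity C = 4.71×10^8 J/(m^2 K) (given).
Relaxation time τ = C / λ = 4.71×10^8 / 16.0 = 2.94×10^7 s.
In days: 2.94×10^7 s / (86400 s/day) = 341 days.

341 days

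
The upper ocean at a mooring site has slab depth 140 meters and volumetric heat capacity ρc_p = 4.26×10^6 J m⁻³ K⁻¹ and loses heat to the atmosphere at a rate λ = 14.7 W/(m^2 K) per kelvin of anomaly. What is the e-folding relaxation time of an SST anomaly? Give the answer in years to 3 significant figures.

Areal heat capacity C = ρc_p × D = 4.26×10^6 × 140 = 5.96×10^8 J/(m^2 K).
Relaxation time τ = C / λ = 5.96×10^8 / 14.7 = 4.06×10^7 s.
In years: 4.06×10^7 s / (3.156×10^7 s/year) = 1.29 years.

1.29 years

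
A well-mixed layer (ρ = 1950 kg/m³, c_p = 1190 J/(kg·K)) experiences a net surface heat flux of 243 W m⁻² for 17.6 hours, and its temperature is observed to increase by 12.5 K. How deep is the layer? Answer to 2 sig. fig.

Heat input Q = F Δt = 243 × 63400 s = 1.54×10^7 J/m².
Required areal heat capacity C = Q / ΔT = 1.23×10^6 J/(m²·K).
Depth D = C / (ρ c_p) = 1.23×10^6 / (1950 × 1190) = 0.531 m.

0.53 m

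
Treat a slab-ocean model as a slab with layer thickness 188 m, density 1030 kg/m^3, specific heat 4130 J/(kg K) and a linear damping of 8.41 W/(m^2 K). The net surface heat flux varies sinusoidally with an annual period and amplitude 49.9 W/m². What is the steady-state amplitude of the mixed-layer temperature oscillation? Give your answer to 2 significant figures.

0.31 K

Areal heat capacity C = ρ c_p D = 1030 × 4130 × 188 = 8.00×10^8 J/(m^2 K).
Angular frequency ω = 2π / T = 2π / 3.15×10^7 s = 1.99×10^-7 s⁻¹.
√((Cω)² + λ²) = √((159)² + 8.41²) = 160 W/(m²·K).
Amplitude A = F₀ / √((Cω)²+λ²) = 49.9 / 160 = 0.313 K.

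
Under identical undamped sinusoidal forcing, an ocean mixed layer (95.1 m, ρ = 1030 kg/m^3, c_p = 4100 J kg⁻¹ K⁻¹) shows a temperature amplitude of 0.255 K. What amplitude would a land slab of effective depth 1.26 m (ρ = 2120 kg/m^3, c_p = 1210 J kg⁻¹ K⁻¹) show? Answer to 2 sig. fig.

32 K

C_ocean = 4.02×10^8 J/(m²·K); C_land = 3.23×10^6 J/(m²·K).
A ∝ 1/C ⇒ A_land = A_ocean × C_ocean/C_land = 0.255 × 124 = 31.7 K.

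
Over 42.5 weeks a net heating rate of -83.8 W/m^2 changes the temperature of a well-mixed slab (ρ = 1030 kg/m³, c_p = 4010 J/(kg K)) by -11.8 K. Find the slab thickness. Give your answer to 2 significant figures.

44 m

Heat input Q = F Δt = -83.8 × 2.57×10^7 s = -2.15×10^9 J/m².
Required areal heat capacity C = Q / ΔT = 1.83×10^8 J/(m²·K).
Depth D = C / (ρ c_p) = 1.83×10^8 / (1030 × 4010) = 44.2 m.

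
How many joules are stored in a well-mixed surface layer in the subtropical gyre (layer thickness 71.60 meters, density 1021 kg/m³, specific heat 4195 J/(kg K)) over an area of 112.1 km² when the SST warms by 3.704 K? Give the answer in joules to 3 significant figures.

Areal heat capacity C = ρ c_p D = 1021 × 4195 × 71.60 = 3.07×10^8 J/(m^2 K).
Heat per unit area: q = C ΔT = 3.07×10^8 × 3.704 = 1.14×10^9 J/m².
Total heat: Q = q × A = 1.14×10^9 × (112.1 × 10⁶ m²) = 1.27×10^17 J.

1.27×10^17 J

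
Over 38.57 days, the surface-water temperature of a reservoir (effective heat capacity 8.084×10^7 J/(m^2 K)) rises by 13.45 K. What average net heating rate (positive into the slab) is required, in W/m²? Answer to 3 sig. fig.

Areal heat capacity C = 8.084×10^7 J/(m^2 K) (given).
Required heat per unit area: Q = C ΔT = 8.08×10^7 × 13.45 = 1.09×10^9 J/m².
Flux F = Q / Δt = 1.09×10^9 / 3.33×10^6 s = 326 W/m².

326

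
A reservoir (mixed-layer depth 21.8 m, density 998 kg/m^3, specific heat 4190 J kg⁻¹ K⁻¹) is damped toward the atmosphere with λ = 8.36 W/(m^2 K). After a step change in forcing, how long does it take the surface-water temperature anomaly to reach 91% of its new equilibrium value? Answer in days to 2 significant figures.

Areal heat capacity C = ρ c_p D = 998 × 4190 × 21.8 = 9.12×10^7 J/(m^2 K).
τ = C / λ = 9.12×10^7 / 8.36 = 1.09×10^7 s.
Fraction reached: 1 − e^(−t/τ) = 0.91 ⇒ t = −τ ln(1 − 0.91) = τ × 2.41.
t = 2.63×10^7 s = 304 days.

300 days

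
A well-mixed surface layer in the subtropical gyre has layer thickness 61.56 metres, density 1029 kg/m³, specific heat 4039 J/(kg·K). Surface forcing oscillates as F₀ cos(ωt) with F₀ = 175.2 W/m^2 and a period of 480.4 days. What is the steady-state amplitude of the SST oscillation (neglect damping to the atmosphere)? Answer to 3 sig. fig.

4.52 K

Areal heat capacity C = ρ c_p D = 1029 × 4039 × 61.56 = 2.56×10^8 J/(m²·K).
Angular frequency ω = 2π / T = 2π / 4.15×10^7 s = 1.51×10^-7 s⁻¹.
Cω = 2.56×10^8 × 1.51×10^-7 = 38.7 W/(m²·K).
Amplitude A = F₀ / (Cω) = 175.2 / 38.7 = 4.52 K.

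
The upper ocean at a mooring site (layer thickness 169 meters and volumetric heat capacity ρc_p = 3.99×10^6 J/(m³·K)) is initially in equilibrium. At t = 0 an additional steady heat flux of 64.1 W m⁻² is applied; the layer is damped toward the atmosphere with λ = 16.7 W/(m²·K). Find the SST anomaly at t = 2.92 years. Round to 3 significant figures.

3.45 K

Areal heat capacity C = ρc_p × D = 3.99×10^6 × 169 = 6.74×10^8 J/(m²·K).
τ = C / λ = 6.74×10^8 / 16.7 = 4.04×10^7 s.
Equilibrium anomaly ΔT_eq = F / λ = 64.1 / 16.7 = 3.84 K.
t = 2.92 years = 9.21×10^7 s, so t/τ = 2.28.
ΔT(t) = ΔT_eq (1 − e^(−t/τ)) = 3.84 × (1 − e^−2.28) = 3.45 K.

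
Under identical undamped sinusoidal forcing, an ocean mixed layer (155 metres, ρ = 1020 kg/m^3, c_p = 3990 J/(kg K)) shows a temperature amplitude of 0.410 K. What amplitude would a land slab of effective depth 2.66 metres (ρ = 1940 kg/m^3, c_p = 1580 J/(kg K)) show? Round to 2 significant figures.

C_ocean = 6.31×10^8 J/(m²·K); C_land = 8.15×10^6 J/(m²·K).
A ∝ 1/C ⇒ A_land = A_ocean × C_ocean/C_land = 0.410 × 77.4 = 31.7 K.

32 K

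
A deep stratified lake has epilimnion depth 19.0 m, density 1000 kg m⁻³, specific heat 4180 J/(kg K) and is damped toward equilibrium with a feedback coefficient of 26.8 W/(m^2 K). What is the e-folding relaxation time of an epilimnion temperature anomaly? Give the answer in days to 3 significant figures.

Areal heat capacity C = ρ c_p D = 1000 × 4180 × 19.0 = 7.94×10^7 J m⁻² K⁻¹.
Relaxation time τ = C / λ = 7.94×10^7 / 26.8 = 2.96×10^6 s.
In days: 2.96×10^6 s / (86400 s/day) = 34.3 days.

34.3 days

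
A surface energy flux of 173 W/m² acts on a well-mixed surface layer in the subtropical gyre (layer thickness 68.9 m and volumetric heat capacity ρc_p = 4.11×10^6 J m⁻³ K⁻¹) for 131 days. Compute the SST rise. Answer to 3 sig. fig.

6.91 K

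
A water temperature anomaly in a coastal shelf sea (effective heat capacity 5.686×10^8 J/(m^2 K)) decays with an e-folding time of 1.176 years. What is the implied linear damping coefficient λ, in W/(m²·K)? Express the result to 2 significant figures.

Areal heat capacity C = 5.686×10^8 J/(m^2 K) (given).
τ = 1.176 years = 3.71×10^7 s.
λ = C / τ = 5.69×10^8 / 3.71×10^7 = 15.3 W/(m²·K).

15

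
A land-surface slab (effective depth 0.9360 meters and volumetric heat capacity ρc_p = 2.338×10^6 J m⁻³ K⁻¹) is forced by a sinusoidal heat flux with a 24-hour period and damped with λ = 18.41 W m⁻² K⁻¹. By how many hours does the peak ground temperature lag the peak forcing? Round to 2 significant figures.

5.6 hours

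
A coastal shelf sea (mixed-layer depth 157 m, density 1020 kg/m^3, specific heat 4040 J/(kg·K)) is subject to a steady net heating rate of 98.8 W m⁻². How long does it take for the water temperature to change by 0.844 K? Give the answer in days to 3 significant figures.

64.0 days

Areal heat capacity C = ρ c_p D = 1020 × 4040 × 157 = 6.47×10^8 J m⁻² K⁻¹.
Time required: Δt = C ΔT / F = 6.47×10^8 × 0.844 / 98.8 = 5.53×10^6 s.
In days: 5.53×10^6 s / (86400 s/day) = 64.0 days.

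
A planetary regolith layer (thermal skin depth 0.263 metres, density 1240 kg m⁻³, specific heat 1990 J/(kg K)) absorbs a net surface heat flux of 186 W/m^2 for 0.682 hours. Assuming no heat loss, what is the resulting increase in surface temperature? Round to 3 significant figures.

0.704 K

Areal heat capacity C = ρ c_p D = 1240 × 1990 × 0.263 = 6.49×10^5 J/(m²·K).
Net heat input Q = F Δt = 186 × (0.682 hours × 3600 s/hour) = 4.57×10^5 J/m².
ΔT = Q / C = 4.57×10^5 / 6.49×10^5 = 0.704 K.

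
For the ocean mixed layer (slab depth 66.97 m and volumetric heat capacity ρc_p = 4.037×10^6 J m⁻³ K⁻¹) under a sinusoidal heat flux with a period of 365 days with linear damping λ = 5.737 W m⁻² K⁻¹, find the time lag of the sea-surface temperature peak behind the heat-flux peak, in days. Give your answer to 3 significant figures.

85.1 days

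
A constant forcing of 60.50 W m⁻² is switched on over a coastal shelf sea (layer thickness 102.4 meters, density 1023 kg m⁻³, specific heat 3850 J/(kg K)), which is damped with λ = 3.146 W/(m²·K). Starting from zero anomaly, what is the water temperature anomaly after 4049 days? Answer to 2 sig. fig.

18 K

Areal heat capacity C = ρ c_p D = 1023 × 3850 × 102.4 = 4.03×10^8 J/(m^2 K).
τ = C / λ = 4.03×10^8 / 3.146 = 1.28×10^8 s.
Equilibrium anomaly ΔT_eq = F / λ = 60.50 / 3.146 = 19.2 K.
t = 4049 days = 3.50×10^8 s, so t/τ = 2.73.
ΔT(t) = ΔT_eq (1 − e^(−t/τ)) = 19.2 × (1 − e^−2.73) = 18.0 K.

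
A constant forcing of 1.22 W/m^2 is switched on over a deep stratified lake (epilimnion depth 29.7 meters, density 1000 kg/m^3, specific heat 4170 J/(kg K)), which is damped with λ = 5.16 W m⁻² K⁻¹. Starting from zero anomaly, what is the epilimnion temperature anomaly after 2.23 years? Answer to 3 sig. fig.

Areal heat capacity C = ρ c_p D = 1000 × 4170 × 29.7 = 1.24×10^8 J m⁻² K⁻¹.
τ = C / λ = 1.24×10^8 / 5.16 = 2.40×10^7 s.
Equilibrium anomaly ΔT_eq = F / λ = 1.22 / 5.16 = 0.236 K.
t = 2.23 years = 7.04×10^7 s, so t/τ = 2.93.
ΔT(t) = ΔT_eq (1 − e^(−t/τ)) = 0.236 × (1 − e^−2.93) = 0.224 K.

0.224 K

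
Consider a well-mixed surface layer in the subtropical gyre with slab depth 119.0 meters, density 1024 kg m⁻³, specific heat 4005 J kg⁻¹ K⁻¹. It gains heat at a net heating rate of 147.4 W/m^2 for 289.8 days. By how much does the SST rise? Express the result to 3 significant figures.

7.56 K

Areal heat capacity C = ρ c_p D = 1024 × 4005 × 119.0 = 4.88×10^8 J/(m²·K).
Net heat input Q = F Δt = 147.4 × (289.8 days × 86400 s/day) = 3.69×10^9 J/m².
ΔT = Q / C = 3.69×10^9 / 4.88×10^8 = 7.56 K.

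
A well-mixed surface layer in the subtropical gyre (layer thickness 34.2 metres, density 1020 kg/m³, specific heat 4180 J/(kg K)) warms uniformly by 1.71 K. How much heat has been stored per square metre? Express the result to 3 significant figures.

2.49×10^8

Areal heat capacity C = ρ c_p D = 1020 × 4180 × 34.2 = 1.46×10^8 J/(m^2 K).
ΔQ = C ΔT = 1.46×10^8 × 1.71 = 2.49×10^8 J/m².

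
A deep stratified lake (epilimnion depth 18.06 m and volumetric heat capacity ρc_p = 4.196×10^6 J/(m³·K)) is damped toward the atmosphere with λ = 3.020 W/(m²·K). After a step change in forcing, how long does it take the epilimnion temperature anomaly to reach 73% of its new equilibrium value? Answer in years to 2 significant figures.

1.0 years

Areal heat capacity C = ρc_p × D = 4.196×10^6 × 18.06 = 7.58×10^7 J m⁻² K⁻¹.
τ = C / λ = 7.58×10^7 / 3.020 = 2.51×10^7 s.
Fraction reached: 1 − e^(−t/τ) = 0.73 ⇒ t = −τ ln(1 − 0.73) = τ × 1.31.
t = 3.29×10^7 s = 1.04 years.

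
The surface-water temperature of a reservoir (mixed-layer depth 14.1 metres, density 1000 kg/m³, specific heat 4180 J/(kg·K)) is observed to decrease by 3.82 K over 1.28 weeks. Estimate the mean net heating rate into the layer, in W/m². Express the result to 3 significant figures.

Areal heat capacity C = ρ c_p D = 1000 × 4180 × 14.1 = 5.89×10^7 J m⁻² K⁻¹.
Required heat per unit area: Q = C ΔT = 5.89×10^7 × -3.82 = -2.25×10^8 J/m².
Flux F = Q / Δt = -2.25×10^8 / 7.74×10^5 s = -291 W/m².

-291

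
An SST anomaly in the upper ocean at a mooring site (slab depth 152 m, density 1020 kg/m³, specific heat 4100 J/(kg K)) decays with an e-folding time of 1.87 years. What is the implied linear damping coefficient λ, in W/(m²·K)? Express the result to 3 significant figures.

10.8

Areal heat capacity C = ρ c_p D = 1020 × 4100 × 152 = 6.36×10^8 J m⁻² K⁻¹.
τ = 1.87 years = 5.90×10^7 s.
λ = C / τ = 6.36×10^8 / 5.90×10^7 = 10.8 W/(m²·K).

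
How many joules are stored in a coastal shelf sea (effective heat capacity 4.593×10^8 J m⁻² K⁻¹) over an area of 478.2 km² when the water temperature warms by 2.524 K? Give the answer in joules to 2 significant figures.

Areal heat capacity C = 4.593×10^8 J m⁻² K⁻¹ (given).
Heat per unit area: q = C ΔT = 4.59×10^8 × 2.524 = 1.16×10^9 J/m².
Total heat: Q = q × A = 1.16×10^9 × (478.2 × 10⁶ m²) = 5.54×10^17 J.

5.5×10^17 J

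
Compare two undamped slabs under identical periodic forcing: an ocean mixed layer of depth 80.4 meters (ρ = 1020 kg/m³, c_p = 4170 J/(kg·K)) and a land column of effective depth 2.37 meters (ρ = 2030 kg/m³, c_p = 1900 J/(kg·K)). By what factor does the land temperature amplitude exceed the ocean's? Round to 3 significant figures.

37.4

C_ocean = 1020 × 4170 × 80.4 = 3.42×10^8 J/(m²·K).
C_land = 2030 × 1900 × 2.37 = 9.14×10^6 J/(m²·K).
Undamped amplitude ∝ 1/C, so A_land/A_ocean = C_ocean/C_land = 37.4.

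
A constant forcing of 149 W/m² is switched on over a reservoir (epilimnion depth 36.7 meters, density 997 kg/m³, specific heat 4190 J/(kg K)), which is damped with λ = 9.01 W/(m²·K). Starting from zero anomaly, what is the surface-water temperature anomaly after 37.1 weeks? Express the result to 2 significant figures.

12 K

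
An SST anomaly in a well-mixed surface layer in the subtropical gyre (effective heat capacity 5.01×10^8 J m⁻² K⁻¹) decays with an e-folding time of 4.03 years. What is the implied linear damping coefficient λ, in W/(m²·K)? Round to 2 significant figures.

3.9

Areal heat capacity C = 5.01×10^8 J m⁻² K⁻¹ (given).
τ = 4.03 years = 1.27×10^8 s.
λ = C / τ = 5.01×10^8 / 1.27×10^8 = 3.94 W/(m²·K).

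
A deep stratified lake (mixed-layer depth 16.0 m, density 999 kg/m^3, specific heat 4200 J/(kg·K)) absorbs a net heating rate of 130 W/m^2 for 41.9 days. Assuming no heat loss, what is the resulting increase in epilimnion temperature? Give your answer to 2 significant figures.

7.0 K

Areal heat capacity C = ρ c_p D = 999 × 4200 × 16.0 = 6.71×10^7 J/(m²·K).
Net heat input Q = F Δt = 130 × (41.9 days × 86400 s/day) = 4.71×10^8 J/m².
ΔT = Q / C = 4.71×10^8 / 6.71×10^7 = 7.01 K.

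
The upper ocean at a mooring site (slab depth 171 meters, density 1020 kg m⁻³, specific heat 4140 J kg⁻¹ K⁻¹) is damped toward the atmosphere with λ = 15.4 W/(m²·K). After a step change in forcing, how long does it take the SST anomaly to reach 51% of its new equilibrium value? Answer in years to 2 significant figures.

Areal heat capacity C = ρ c_p D = 1020 × 4140 × 171 = 7.22×10^8 J/(m^2 K).
τ = C / λ = 7.22×10^8 / 15.4 = 4.69×10^7 s.
Fraction reached: 1 − e^(−t/τ) = 0.51 ⇒ t = −τ ln(1 − 0.51) = τ × 0.713.
t = 3.34×10^7 s = 1.06 years.

1.1 years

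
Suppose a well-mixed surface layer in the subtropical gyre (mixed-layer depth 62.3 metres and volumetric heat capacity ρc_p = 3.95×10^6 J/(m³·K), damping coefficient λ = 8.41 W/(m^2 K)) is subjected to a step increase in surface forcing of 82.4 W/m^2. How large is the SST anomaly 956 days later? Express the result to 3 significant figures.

Areal heat capacity C = ρc_p × D = 3.95×10^6 × 62.3 = 2.46×10^8 J/(m^2 K).
τ = C / λ = 2.46×10^8 / 8.41 = 2.93×10^7 s.
Equilibrium anomaly ΔT_eq = F / λ = 82.4 / 8.41 = 9.80 K.
t = 956 days = 8.26×10^7 s, so t/τ = 2.82.
ΔT(t) = ΔT_eq (1 − e^(−t/τ)) = 9.80 × (1 − e^−2.82) = 9.22 K.

9.22 K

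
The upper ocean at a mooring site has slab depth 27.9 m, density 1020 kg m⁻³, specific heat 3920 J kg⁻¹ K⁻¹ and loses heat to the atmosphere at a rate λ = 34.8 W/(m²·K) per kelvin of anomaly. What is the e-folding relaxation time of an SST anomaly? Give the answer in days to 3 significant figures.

Areal heat capacity C = ρ c_p D = 1020 × 3920 × 27.9 = 1.12×10^8 J/(m^2 K).
Relaxation time τ = C / λ = 1.12×10^8 / 34.8 = 3.21×10^6 s.
In days: 3.21×10^6 s / (86400 s/day) = 37.1 days.

37.1 days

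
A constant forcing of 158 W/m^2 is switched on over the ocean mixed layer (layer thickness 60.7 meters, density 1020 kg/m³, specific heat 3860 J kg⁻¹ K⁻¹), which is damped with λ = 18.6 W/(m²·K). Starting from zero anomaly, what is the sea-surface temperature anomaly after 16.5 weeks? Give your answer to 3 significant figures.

Areal heat capacity C = ρ c_p D = 1020 × 3860 × 60.7 = 2.39×10^8 J/(m²·K).
τ = C / λ = 2.39×10^8 / 18.6 = 1.28×10^7 s.
Equilibrium anomaly ΔT_eq = F / λ = 158 / 18.6 = 8.49 K.
t = 16.5 weeks = 9.98×10^6 s, so t/τ = 0.777.
ΔT(t) = ΔT_eq (1 − e^(−t/τ)) = 8.49 × (1 − e^−0.777) = 4.59 K.

4.59 K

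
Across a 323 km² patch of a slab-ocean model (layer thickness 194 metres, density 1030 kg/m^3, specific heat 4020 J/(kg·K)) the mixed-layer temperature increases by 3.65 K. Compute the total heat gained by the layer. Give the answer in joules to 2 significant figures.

9.5×10^17 J

Areal heat capacity C = ρ c_p D = 1030 × 4020 × 194 = 8.03×10^8 J/(m^2 K).
Heat per unit area: q = C ΔT = 8.03×10^8 × 3.65 = 2.93×10^9 J/m².
Total heat: Q = q × A = 2.93×10^9 × (323 × 10⁶ m²) = 9.47×10^17 J.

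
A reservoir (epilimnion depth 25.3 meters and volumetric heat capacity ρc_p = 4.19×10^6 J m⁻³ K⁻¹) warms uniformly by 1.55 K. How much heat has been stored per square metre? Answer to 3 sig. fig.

Areal heat capacity C = ρc_p × D = 4.19×10^6 × 25.3 = 1.06×10^8 J m⁻² K⁻¹.
ΔQ = C ΔT = 1.06×10^8 × 1.55 = 1.64×10^8 J/m².

1.64×10^8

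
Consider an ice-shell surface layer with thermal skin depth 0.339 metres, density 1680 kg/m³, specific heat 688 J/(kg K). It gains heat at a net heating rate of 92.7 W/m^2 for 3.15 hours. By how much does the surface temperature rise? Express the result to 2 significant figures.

Areal heat capacity C = ρ c_p D = 1680 × 688 × 0.339 = 3.92×10^5 J m⁻² K⁻¹.
Net heat input Q = F Δt = 92.7 × (3.15 hours × 3600 s/hour) = 1.05×10^6 J/m².
ΔT = Q / C = 1.05×10^6 / 3.92×10^5 = 2.68 K.

2.7 K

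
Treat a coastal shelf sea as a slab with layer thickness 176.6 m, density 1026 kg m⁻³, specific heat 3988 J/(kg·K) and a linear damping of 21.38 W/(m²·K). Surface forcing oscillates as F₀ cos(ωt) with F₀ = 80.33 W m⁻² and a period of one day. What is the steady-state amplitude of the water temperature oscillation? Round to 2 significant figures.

0.0015 K

Areal heat capacity C = ρ c_p D = 1026 × 3988 × 176.6 = 7.23×10^8 J/(m^2 K).
Angular frequency ω = 2π / T = 2π / 86400 s = 7.27×10^-5 s⁻¹.
√((Cω)² + λ²) = √((52500)² + 21.38²) = 52500 W/(m²·K).
Amplitude A = F₀ / √((Cω)²+λ²) = 80.33 / 52500 = 0.00153 K.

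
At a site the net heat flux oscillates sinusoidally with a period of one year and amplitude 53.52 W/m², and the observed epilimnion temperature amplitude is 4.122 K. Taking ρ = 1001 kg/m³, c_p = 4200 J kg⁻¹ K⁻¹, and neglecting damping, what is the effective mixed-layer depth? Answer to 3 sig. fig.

15.5 m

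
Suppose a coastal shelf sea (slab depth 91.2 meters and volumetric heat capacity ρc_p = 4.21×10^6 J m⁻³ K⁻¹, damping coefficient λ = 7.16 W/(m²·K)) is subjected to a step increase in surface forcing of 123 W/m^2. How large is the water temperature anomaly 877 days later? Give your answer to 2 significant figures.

13 K

Areal heat capacity C = ρc_p × D = 4.21×10^6 × 91.2 = 3.84×10^8 J m⁻² K⁻¹.
τ = C / λ = 3.84×10^8 / 7.16 = 5.36×10^7 s.
Equilibrium anomaly ΔT_eq = F / λ = 123 / 7.16 = 17.2 K.
t = 877 days = 7.58×10^7 s, so t/τ = 1.41.
ΔT(t) = ΔT_eq (1 − e^(−t/τ)) = 17.2 × (1 − e^−1.41) = 13.0 K.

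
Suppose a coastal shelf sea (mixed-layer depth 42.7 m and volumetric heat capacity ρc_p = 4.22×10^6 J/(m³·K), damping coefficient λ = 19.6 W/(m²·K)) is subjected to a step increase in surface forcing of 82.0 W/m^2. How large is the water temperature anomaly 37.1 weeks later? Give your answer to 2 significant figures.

3.8 K

Areal heat capacity C = ρc_p × D = 4.22×10^6 × 42.7 = 1.80×10^8 J m⁻² K⁻¹.
τ = C / λ = 1.80×10^8 / 19.6 = 9.19×10^6 s.
Equilibrium anomaly ΔT_eq = F / λ = 82.0 / 19.6 = 4.18 K.
t = 37.1 weeks = 2.24×10^7 s, so t/τ = 2.44.
ΔT(t) = ΔT_eq (1 − e^(−t/τ)) = 4.18 × (1 − e^−2.44) = 3.82 K.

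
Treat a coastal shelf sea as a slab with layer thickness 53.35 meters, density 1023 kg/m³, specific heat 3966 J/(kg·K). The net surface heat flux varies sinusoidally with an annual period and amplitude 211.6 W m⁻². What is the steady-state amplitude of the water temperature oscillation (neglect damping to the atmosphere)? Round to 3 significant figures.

Areal heat capacity C = ρ c_p D = 1023 × 3966 × 53.35 = 2.16×10^8 J m⁻² K⁻¹.
Angular frequency ω = 2π / T = 2π / 3.15×10^7 s = 1.99×10^-7 s⁻¹.
Cω = 2.16×10^8 × 1.99×10^-7 = 43.1 W/(m²·K).
Amplitude A = F₀ / (Cω) = 211.6 / 43.1 = 4.91 K.

4.91 K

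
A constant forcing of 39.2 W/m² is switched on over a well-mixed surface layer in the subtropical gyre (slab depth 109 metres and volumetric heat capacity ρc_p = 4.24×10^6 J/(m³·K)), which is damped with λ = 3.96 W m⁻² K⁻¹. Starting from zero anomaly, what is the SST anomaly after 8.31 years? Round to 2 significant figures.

Areal heat capacity C = ρc_p × D = 4.24×10^6 × 109 = 4.62×10^8 J/(m^2 K).
τ = C / λ = 4.62×10^8 / 3.96 = 1.17×10^8 s.
Equilibrium anomaly ΔT_eq = F / λ = 39.2 / 3.96 = 9.90 K.
t = 8.31 years = 2.62×10^8 s, so t/τ = 2.25.
ΔT(t) = ΔT_eq (1 − e^(−t/τ)) = 9.90 × (1 − e^−2.25) = 8.85 K.

8.9 K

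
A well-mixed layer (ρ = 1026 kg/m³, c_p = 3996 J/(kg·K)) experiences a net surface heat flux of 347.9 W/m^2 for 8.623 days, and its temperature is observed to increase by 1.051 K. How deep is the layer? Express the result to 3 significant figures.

60.2 m

Heat input Q = F Δt = 347.9 × 7.45×10^5 s = 2.59×10^8 J/m².
Required areal heat capacity C = Q / ΔT = 2.47×10^8 J/(m²·K).
Depth D = C / (ρ c_p) = 2.47×10^8 / (1026 × 3996) = 60.2 m.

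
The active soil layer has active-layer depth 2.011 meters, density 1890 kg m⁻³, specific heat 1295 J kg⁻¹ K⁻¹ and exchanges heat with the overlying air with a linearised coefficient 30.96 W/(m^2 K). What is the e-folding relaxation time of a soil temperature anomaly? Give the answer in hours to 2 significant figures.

Areal heat capacity C = ρ c_p D = 1890 × 1295 × 2.011 = 4.92×10^6 J/(m²·K).
Relaxation time τ = C / λ = 4.92×10^6 / 30.96 = 1.59×10^5 s.
In hours: 1.59×10^5 s / (3600 s/hour) = 44.2 hours.

44 hours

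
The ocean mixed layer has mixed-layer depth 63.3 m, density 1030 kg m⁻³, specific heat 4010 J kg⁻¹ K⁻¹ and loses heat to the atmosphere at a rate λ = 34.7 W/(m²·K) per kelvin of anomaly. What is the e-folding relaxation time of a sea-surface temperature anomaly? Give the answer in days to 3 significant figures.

87.2 days

Areal heat capacity C = ρ c_p D = 1030 × 4010 × 63.3 = 2.61×10^8 J/(m^2 K).
Relaxation time τ = C / λ = 2.61×10^8 / 34.7 = 7.53×10^6 s.
In days: 7.53×10^6 s / (86400 s/day) = 87.2 days.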